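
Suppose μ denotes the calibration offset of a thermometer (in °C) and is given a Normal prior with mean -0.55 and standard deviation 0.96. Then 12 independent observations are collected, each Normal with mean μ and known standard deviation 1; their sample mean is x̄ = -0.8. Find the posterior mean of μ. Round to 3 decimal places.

Posterior mean ≈ -0.779

Prior precision 1/τ₀² = 1/0.96² = 1.08507; data precision n/σ² = 12/1² = 12.0000.
Posterior precision = 1.08507 + 12.0000 = 13.0851.
Posterior mean = (1.08507·-0.55 + 12.0000·-0.8) / 13.0851 = -0.779.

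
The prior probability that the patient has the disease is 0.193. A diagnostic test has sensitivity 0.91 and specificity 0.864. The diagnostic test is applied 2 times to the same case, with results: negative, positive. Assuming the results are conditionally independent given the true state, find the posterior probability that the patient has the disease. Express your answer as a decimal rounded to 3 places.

Let H be the event that the patient has the disease; start with P(H) = 0.193. P('positive'|H) = 0.91, P('positive'|¬H) = 0.136.
Update on result 1 ('negative'): P(H) ← 0.09·0.1930 / (0.09·0.1930 + 0.864·0.8070) = 0.017370/0.71462 = 0.0243.
Update on result 2 ('positive'): P(H) ← 0.91·0.0243 / (0.91·0.0243 + 0.136·0.9757) = 0.022119/0.15481 = 0.1429.

Posterior P(H) ≈ 0.143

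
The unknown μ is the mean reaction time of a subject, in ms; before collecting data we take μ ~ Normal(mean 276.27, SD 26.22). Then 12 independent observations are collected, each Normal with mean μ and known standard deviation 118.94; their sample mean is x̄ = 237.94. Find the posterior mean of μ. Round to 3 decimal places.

Prior precision 1/τ₀² = 1/26.22² = 0.00145457; data precision n/σ² = 12/118.94² = 0.00084825.
Posterior precision = 0.00145457 + 0.00084825 = 0.00230282.
Posterior mean = (0.00145457·276.27 + 0.00084825·237.94) / 0.00230282 = 262.151.

Posterior mean ≈ 262.151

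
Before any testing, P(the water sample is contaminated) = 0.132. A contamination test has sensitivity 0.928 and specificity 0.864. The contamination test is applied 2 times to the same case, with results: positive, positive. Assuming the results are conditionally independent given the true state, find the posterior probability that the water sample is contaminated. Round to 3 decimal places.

Let H be the event that the water sample is contaminated; start with P(H) = 0.132. P('positive'|H) = 0.928, P('positive'|¬H) = 0.136.
Update on result 1 ('positive'): P(H) ← 0.928·0.1320 / (0.928·0.1320 + 0.136·0.8680) = 0.12250/0.24054 = 0.5092.
Update on result 2 ('positive'): P(H) ← 0.928·0.5092 / (0.928·0.5092 + 0.136·0.4908) = 0.47258/0.53932 = 0.8762.

Posterior P(H) ≈ 0.876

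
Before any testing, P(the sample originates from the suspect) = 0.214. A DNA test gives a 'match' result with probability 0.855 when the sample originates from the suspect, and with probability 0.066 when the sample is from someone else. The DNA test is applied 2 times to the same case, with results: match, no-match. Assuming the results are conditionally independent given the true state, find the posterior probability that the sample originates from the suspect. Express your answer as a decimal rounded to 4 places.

Let H be the event that the sample originates from the suspect; start with P(H) = 0.214. P('match'|H) = 0.855, P('match'|¬H) = 0.066.
Update on result 1 ('match'): P(H) ← 0.855·0.2140 / (0.855·0.2140 + 0.066·0.7860) = 0.18297/0.23485 = 0.7791.
Update on result 2 ('no-match'): P(H) ← 0.145·0.7791 / (0.145·0.7791 + 0.934·0.2209) = 0.11297/0.31929 = 0.3538.

Posterior P(H) ≈ 0.3538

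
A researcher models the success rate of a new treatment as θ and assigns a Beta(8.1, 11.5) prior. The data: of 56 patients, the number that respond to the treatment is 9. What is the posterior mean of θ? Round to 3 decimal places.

The binomial likelihood is conjugate to the Beta prior: with 9 successes and 47 failures, the posterior is Beta(8.1+9, 11.5+47) = Beta(17.1, 58.5).
E[θ | data] = 17.1/(17.1+58.5) = 0.226.

Posterior mean ≈ 0.226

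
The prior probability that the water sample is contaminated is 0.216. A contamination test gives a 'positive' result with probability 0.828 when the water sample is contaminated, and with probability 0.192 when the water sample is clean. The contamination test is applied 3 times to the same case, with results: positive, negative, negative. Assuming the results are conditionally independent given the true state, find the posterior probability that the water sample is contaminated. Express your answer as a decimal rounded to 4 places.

With H the event that the water sample is contaminated, the joint likelihood of the observed sequence is P(data|H) = 0.828·0.172·0.172 = 0.024496 and P(data|¬H) = 0.192·0.808·0.808 = 0.12535.
Bayes: P(H|data) = 0.216·0.024496 / (0.216·0.024496 + 0.784·0.12535) = 0.0052910/0.10357 = 0.0511.

Posterior P(H) ≈ 0.0511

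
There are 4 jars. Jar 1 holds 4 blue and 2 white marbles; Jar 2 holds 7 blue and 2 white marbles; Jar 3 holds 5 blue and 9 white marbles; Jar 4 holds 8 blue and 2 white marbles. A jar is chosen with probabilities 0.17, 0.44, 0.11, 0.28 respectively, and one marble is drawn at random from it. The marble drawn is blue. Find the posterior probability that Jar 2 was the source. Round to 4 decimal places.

Posterior probability ≈ 0.4761

P(blue|Jar 1) = 0.6667; P(blue|Jar 2) = 0.7778; P(blue|Jar 3) = 0.3571; P(blue|Jar 4) = 0.8.
Prior × likelihood for each source: 0.17·0.6667=0.1133, 0.44·0.7778=0.3422, 0.11·0.3571=0.03929, 0.28·0.8=0.2240. Summing gives P(blue) = 0.71884.
P(Jar 2 | blue) = 0.3422 / 0.71884 = 0.4761.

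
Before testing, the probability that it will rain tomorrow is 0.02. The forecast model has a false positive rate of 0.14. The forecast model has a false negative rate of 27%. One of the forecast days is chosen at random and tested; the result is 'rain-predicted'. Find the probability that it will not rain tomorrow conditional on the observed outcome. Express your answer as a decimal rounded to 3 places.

P(¬H | E) ≈ 0.904

Let H be the event that it will rain tomorrow. P(H) = 0.02, so P(¬H) = 0.98. With E the 'rain-predicted' result, P(E|H) = 0.73 and P(E|¬H) = 0.14.
P(E) = 0.73·0.02 + 0.14·0.98 = 0.014600 + 0.13720 = 0.15180.
By Bayes' theorem, P(H|E) = 0.014600 / 0.15180 = 0.096. Hence P(¬H|E) = 1 − 0.096 = 0.904.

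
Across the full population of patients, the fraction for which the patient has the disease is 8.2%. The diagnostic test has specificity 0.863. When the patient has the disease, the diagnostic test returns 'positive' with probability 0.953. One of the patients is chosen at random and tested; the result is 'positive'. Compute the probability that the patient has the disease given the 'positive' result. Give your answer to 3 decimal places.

P(H | E) ≈ 0.383

Write H for 'the patient has the disease'. Prior odds H:¬H = 0.082/0.918 = 0.089325. For the 'positive' outcome, the likelihood ratio is 0.953/0.137 = 6.9562.
Posterior odds = 0.089325 × 6.9562 = 0.62136, so P(H|E) = 0.62136/(1+0.62136) = 0.383.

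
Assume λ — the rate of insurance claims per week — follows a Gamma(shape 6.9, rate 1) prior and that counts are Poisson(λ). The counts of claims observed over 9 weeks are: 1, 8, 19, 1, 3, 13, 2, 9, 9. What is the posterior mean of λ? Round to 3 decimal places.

Posterior mean ≈ 7.190

The Poisson likelihood adds the total count to the shape and the number of exposure periods to the rate. Here ∑xᵢ = 65 and n = 9, so shape 6.9→71.9 and rate 1→10.
Posterior mean = shape/rate = 71.9/10 = 7.190.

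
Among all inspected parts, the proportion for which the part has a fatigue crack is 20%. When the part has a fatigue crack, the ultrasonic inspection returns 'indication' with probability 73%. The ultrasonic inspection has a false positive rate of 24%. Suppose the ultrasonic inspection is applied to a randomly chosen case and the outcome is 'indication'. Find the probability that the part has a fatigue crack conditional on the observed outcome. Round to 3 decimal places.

Let H be the event that the part has a fatigue crack. P(H) = 0.2, so P(¬H) = 0.8. With E the 'indication' result, P(E|H) = 0.73 and P(E|¬H) = 0.24.
P(E) = 0.73·0.2 + 0.24·0.8 = 0.14600 + 0.19200 = 0.33800.
By Bayes' theorem, P(H|E) = 0.14600 / 0.33800 = 0.432.

P(H | E) ≈ 0.432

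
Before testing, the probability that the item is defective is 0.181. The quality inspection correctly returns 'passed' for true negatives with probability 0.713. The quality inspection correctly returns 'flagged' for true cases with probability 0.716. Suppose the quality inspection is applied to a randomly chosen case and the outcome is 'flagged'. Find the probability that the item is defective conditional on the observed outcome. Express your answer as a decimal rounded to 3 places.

Let H be the event that the item is defective. P(H) = 0.181, so P(¬H) = 0.819. With E the 'flagged' result, P(E|H) = 0.716 and P(E|¬H) = 0.287.
P(E) = 0.716·0.181 + 0.287·0.819 = 0.12960 + 0.23505 = 0.36465.
By Bayes' theorem, P(H|E) = 0.12960 / 0.36465 = 0.355.

P(H | E) ≈ 0.355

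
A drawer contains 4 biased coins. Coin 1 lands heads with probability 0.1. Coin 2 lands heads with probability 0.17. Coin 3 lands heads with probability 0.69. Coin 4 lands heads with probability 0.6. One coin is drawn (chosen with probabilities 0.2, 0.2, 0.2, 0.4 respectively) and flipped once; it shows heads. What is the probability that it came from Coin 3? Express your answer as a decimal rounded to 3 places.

Tabulate prior·likelihood by source: [1] prior 0.2, lik 0.1, product 0.02000; [2] prior 0.2, lik 0.17, product 0.03400; [3] prior 0.2, lik 0.69, product 0.1380; [4] prior 0.4, lik 0.6, product 0.2400.
Normalizing constant = 0.43200; the posterior for Coin 3 is its product over the sum, 0.1380/0.43200 = 0.319.

Posterior probability ≈ 0.319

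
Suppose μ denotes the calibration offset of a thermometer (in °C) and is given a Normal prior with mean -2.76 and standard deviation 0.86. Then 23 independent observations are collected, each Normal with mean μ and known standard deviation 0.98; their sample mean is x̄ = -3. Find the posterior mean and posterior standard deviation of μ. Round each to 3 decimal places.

Prior precision 1/τ₀² = 1/0.86² = 1.35208; data precision n/σ² = 23/0.98² = 23.9484.
Posterior precision = 1.35208 + 23.9484 = 25.3004, giving posterior SD = 1/√25.3004 = 0.199.
Posterior mean = (1.35208·-2.76 + 23.9484·-3) / 25.3004 = -2.987.

Posterior mean ≈ -2.987; posterior SD ≈ 0.199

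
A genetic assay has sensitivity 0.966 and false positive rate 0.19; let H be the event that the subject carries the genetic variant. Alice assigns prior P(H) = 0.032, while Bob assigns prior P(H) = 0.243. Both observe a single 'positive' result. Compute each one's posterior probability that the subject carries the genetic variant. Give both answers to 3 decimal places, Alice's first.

The likelihood ratio for a 'positive' result is 0.966/0.19 = 5.0842.
Alice: prior odds 0.032/0.968 = 0.033058; posterior odds 0.16807; posterior probability 0.144.
Bob: prior odds 0.243/0.757 = 0.32100; posterior odds 1.6321; posterior probability 0.620.

Alice: 0.144; Bob: 0.620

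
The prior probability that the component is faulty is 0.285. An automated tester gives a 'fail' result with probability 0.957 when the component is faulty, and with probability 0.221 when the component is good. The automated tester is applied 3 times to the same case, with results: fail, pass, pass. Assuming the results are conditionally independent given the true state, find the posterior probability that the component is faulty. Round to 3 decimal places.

With H the event that the component is faulty, the joint likelihood of the observed sequence is P(data|H) = 0.957·0.043·0.043 = 0.0017695 and P(data|¬H) = 0.221·0.779·0.779 = 0.13411.
Bayes: P(H|data) = 0.285·0.0017695 / (0.285·0.0017695 + 0.715·0.13411) = 0.00050431/0.096394 = 0.0052.

Posterior P(H) ≈ 0.005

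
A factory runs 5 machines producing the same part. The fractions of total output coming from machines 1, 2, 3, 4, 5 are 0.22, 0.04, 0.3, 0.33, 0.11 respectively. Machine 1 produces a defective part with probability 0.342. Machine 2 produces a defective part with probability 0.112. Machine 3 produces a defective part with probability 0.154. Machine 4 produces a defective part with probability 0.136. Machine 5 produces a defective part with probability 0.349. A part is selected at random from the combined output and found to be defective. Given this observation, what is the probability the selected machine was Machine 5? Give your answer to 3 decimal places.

P(defective|M1) = 0.342; P(defective|M2) = 0.112; P(defective|M3) = 0.154; P(defective|M4) = 0.136; P(defective|M5) = 0.349.
Prior × likelihood for each source: 0.22·0.342=0.07524, 0.04·0.112=0.004480, 0.3·0.154=0.04620, 0.33·0.136=0.04488, 0.11·0.349=0.03839. Summing gives P(defective) = 0.20919.
P(Machine 5 | defective) = 0.03839 / 0.20919 = 0.184.

Posterior probability ≈ 0.184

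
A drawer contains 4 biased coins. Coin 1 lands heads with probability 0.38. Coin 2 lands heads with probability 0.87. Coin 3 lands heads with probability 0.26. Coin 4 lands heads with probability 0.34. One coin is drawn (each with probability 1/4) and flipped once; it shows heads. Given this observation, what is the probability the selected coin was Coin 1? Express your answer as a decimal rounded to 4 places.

Tabulate prior·likelihood by source: [1] prior 0.25, lik 0.38, product 0.09500; [2] prior 0.25, lik 0.87, product 0.2175; [3] prior 0.25, lik 0.26, product 0.06500; [4] prior 0.25, lik 0.34, product 0.08500.
Normalizing constant = 0.46250; the posterior for Coin 1 is its product over the sum, 0.09500/0.46250 = 0.2054.

Posterior probability ≈ 0.2054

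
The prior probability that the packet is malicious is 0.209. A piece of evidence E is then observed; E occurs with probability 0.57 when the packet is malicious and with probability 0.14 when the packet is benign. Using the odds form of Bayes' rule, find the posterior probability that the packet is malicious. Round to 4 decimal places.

Prior odds = 0.209/(1−0.209) = 0.26422.
Likelihood ratio for E = 0.57/0.14 = 4.0714.
Posterior odds = prior odds × LR = 1.0758.
Posterior probability = odds/(1+odds) = 1.0758/2.0758 = 0.5182.

Posterior probability ≈ 0.5182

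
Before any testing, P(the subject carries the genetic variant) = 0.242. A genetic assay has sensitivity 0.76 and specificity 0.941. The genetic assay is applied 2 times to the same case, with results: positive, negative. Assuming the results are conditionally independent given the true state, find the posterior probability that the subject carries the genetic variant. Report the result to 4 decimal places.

Posterior P(H) ≈ 0.5119

Let H be the event that the subject carries the genetic variant; start with P(H) = 0.242. P('positive'|H) = 0.76, P('positive'|¬H) = 0.059.
Update on result 1 ('positive'): P(H) ← 0.76·0.2420 / (0.76·0.2420 + 0.059·0.7580) = 0.18392/0.22864 = 0.8044.
Update on result 2 ('negative'): P(H) ← 0.24·0.8044 / (0.24·0.8044 + 0.941·0.1956) = 0.19306/0.37711 = 0.5119.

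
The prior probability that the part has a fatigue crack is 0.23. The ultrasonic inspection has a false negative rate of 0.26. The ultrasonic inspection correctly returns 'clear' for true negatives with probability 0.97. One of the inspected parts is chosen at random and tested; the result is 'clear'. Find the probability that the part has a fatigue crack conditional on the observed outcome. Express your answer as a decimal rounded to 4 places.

P(H | E) ≈ 0.0741

Let H be the event that the part has a fatigue crack. P(H) = 0.23, so P(¬H) = 0.77. With E the 'clear' result, P(E|H) = 0.26 and P(E|¬H) = 0.97.
P(E) = 0.26·0.23 + 0.97·0.77 = 0.059800 + 0.74690 = 0.80670.
By Bayes' theorem, P(H|E) = 0.059800 / 0.80670 = 0.0741.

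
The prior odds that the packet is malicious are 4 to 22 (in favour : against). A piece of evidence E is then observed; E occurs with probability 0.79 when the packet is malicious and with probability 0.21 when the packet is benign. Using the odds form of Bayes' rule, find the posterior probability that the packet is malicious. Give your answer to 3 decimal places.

Posterior probability ≈ 0.406

Prior odds = 4/22 = 0.18182.
Likelihood ratio for E = 0.79/0.21 = 3.7619.
Posterior odds = prior odds × LR = 0.68398.
Posterior probability = odds/(1+odds) = 0.68398/1.6840 = 0.406.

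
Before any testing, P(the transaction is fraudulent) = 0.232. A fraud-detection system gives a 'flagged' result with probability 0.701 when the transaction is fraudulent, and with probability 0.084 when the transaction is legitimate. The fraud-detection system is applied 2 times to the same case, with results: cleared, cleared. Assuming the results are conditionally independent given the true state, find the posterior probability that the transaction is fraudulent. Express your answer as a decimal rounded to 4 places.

Posterior P(H) ≈ 0.0312

With H the event that the transaction is fraudulent, the joint likelihood of the observed sequence is P(data|H) = 0.299·0.299 = 0.089401 and P(data|¬H) = 0.916·0.916 = 0.83906.
Bayes: P(H|data) = 0.232·0.089401 / (0.232·0.089401 + 0.768·0.83906) = 0.020741/0.66514 = 0.0312.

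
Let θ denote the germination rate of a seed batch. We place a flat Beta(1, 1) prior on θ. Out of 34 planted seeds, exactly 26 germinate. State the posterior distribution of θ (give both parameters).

Observing 26 successes and 8 failures updates Beta(1, 1) by adding the success and failure counts to the two shape parameters: α = 1+26 = 27, β = 1+8 = 9.

Posterior: Beta(27, 9)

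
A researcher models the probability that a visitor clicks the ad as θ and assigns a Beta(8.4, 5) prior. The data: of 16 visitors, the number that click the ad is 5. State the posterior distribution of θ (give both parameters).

Observing 5 successes and 11 failures updates Beta(8.4, 5) by adding the success and failure counts to the two shape parameters: α = 8.4+5 = 13.4, β = 5+11 = 16.

Posterior: Beta(13.4, 16)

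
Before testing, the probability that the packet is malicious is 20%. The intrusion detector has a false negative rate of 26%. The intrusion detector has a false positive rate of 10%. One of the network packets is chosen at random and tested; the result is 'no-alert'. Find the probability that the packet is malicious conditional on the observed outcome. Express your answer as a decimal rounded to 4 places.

Let H be the event that the packet is malicious. P(H) = 0.2, so P(¬H) = 0.8. With E the 'no-alert' result, P(E|H) = 0.26 and P(E|¬H) = 0.9.
P(E) = 0.26·0.2 + 0.9·0.8 = 0.052000 + 0.72000 = 0.77200.
By Bayes' theorem, P(H|E) = 0.052000 / 0.77200 = 0.0674.

P(H | E) ≈ 0.0674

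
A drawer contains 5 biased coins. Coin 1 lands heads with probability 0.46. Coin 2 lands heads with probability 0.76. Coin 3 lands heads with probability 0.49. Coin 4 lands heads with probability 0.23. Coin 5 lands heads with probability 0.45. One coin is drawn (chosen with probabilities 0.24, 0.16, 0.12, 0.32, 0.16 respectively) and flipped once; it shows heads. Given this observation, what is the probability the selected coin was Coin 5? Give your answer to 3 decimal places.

Posterior probability ≈ 0.165

P(heads|C1) = 0.46; P(heads|C2) = 0.76; P(heads|C3) = 0.49; P(heads|C4) = 0.23; P(heads|C5) = 0.45.
Prior × likelihood for each source: 0.24·0.46=0.1104, 0.16·0.76=0.1216, 0.12·0.49=0.05880, 0.32·0.23=0.07360, 0.16·0.45=0.07200. Summing gives P(heads) = 0.43640.
P(Coin 5 | heads) = 0.07200 / 0.43640 = 0.165.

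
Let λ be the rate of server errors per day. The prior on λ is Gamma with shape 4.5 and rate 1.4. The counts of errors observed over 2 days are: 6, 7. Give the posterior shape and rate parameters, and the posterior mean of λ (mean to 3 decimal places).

The Poisson likelihood adds the total count to the shape and the number of exposure periods to the rate. Here ∑xᵢ = 13 and n = 2, so shape 4.5→17.5 and rate 1.4→3.4.
Posterior mean = shape/rate = 17.5/3.4 = 5.147.

Posterior: Gamma(shape=17.5, rate=3.4); mean ≈ 5.147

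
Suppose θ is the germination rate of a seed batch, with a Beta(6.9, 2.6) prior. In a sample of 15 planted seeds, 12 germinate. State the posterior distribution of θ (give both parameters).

Posterior: Beta(18.9, 5.6)

Observing 12 successes and 3 failures updates Beta(6.9, 2.6) by adding the success and failure counts to the two shape parameters: α = 6.9+12 = 18.9, β = 2.6+3 = 5.6.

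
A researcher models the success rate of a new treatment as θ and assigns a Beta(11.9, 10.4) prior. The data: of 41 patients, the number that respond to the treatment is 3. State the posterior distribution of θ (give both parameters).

Observing 3 successes and 38 failures updates Beta(11.9, 10.4) by adding the success and failure counts to the two shape parameters: α = 11.9+3 = 14.9, β = 10.4+38 = 48.4.

Posterior: Beta(14.9, 48.4)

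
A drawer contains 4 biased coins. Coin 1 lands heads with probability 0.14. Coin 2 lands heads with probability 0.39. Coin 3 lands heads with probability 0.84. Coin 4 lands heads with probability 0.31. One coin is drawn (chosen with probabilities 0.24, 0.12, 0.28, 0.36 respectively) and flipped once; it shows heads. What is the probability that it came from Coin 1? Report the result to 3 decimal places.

Posterior probability ≈ 0.079

P(heads|C1) = 0.14; P(heads|C2) = 0.39; P(heads|C3) = 0.84; P(heads|C4) = 0.31.
Prior × likelihood for each source: 0.24·0.14=0.03360, 0.12·0.39=0.04680, 0.28·0.84=0.2352, 0.36·0.31=0.1116. Summing gives P(heads) = 0.42720.
P(Coin 1 | heads) = 0.03360 / 0.42720 = 0.079.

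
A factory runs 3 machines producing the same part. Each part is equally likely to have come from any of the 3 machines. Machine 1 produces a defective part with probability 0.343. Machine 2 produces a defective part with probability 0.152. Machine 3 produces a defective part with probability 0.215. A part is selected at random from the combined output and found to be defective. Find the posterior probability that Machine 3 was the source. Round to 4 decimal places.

Tabulate prior·likelihood by source: [1] prior 0.333333, lik 0.343, product 0.1143; [2] prior 0.333333, lik 0.152, product 0.05067; [3] prior 0.333333, lik 0.215, product 0.07167.
Normalizing constant = 0.23667; the posterior for Machine 3 is its product over the sum, 0.07167/0.23667 = 0.3028.

Posterior probability ≈ 0.3028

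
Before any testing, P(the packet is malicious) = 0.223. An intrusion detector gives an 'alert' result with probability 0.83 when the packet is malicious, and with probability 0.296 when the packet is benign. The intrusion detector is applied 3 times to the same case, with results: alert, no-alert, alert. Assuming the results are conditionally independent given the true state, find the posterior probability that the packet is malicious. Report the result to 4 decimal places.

Let H be the event that the packet is malicious; start with P(H) = 0.223. P('alert'|H) = 0.83, P('alert'|¬H) = 0.296.
Update on result 1 ('alert'): P(H) ← 0.83·0.2230 / (0.83·0.2230 + 0.296·0.7770) = 0.18509/0.41508 = 0.4459.
Update on result 2 ('no-alert'): P(H) ← 0.17·0.4459 / (0.17·0.4459 + 0.704·0.5541) = 0.075805/0.46588 = 0.1627.
Update on result 3 ('alert'): P(H) ← 0.83·0.1627 / (0.83·0.1627 + 0.296·0.8373) = 0.13505/0.38289 = 0.3527.

Posterior P(H) ≈ 0.3527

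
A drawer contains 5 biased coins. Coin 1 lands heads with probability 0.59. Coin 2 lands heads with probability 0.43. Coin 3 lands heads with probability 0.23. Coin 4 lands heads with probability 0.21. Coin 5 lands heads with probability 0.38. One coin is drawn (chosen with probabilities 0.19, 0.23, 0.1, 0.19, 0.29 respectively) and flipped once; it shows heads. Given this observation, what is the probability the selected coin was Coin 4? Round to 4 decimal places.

P(heads|C1) = 0.59; P(heads|C2) = 0.43; P(heads|C3) = 0.23; P(heads|C4) = 0.21; P(heads|C5) = 0.38.
Prior × likelihood for each source: 0.19·0.59=0.1121, 0.23·0.43=0.09890, 0.1·0.23=0.02300, 0.19·0.21=0.03990, 0.29·0.38=0.1102. Summing gives P(heads) = 0.38410.
P(Coin 4 | heads) = 0.03990 / 0.38410 = 0.1039.

Posterior probability ≈ 0.1039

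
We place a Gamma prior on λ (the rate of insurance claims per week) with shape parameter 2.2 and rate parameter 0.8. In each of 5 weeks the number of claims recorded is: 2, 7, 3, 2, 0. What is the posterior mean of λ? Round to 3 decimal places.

Total count ∑xᵢ = 14 over n = 5 weeks.
Gamma is conjugate to the Poisson likelihood: posterior is Gamma(shape = 2.2+14 = 16.2, rate = 0.8+5 = 5.8).
Posterior mean = shape/rate = 16.2/5.8 = 2.793.

Posterior mean ≈ 2.793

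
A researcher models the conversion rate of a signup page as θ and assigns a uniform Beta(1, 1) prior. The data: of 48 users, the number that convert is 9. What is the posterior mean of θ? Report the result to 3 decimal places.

The binomial likelihood is conjugate to the Beta prior: with 9 successes and 39 failures, the posterior is Beta(1+9, 1+39) = Beta(10, 40).
E[θ | data] = 10/(10+40) = 0.200.

Posterior mean ≈ 0.200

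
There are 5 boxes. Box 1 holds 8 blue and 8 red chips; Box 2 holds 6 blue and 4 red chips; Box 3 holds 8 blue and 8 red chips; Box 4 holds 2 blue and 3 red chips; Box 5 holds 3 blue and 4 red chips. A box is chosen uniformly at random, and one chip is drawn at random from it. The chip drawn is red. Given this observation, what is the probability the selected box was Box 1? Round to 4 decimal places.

Tabulate prior·likelihood by source: [1] prior 0.2, lik 0.5, product 0.1000; [2] prior 0.2, lik 0.4, product 0.08000; [3] prior 0.2, lik 0.5, product 0.1000; [4] prior 0.2, lik 0.6, product 0.1200; [5] prior 0.2, lik 0.5714, product 0.1143.
Normalizing constant = 0.51429; the posterior for Box 1 is its product over the sum, 0.1000/0.51429 = 0.1944.

Posterior probability ≈ 0.1944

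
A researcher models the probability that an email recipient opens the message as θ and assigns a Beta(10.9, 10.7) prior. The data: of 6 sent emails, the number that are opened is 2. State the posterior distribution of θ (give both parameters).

Posterior: Beta(12.9, 14.7)

The binomial likelihood is conjugate to the Beta prior: with 2 successes and 4 failures, the posterior is Beta(10.9+2, 10.7+4) = Beta(12.9, 14.7).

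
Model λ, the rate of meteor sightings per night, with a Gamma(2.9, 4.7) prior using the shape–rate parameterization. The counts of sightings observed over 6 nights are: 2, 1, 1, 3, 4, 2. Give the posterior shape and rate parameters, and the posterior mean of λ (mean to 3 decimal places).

Total count ∑xᵢ = 13 over n = 6 nights.
Gamma is conjugate to the Poisson likelihood: posterior is Gamma(shape = 2.9+13 = 15.9, rate = 4.7+6 = 10.7).
Posterior mean = shape/rate = 15.9/10.7 = 1.486.

Posterior: Gamma(shape=15.9, rate=10.7); mean ≈ 1.486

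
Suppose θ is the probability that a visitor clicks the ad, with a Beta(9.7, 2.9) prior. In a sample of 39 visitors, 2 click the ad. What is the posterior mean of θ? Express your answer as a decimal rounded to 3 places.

The binomial likelihood is conjugate to the Beta prior: with 2 successes and 37 failures, the posterior is Beta(9.7+2, 2.9+37) = Beta(11.7, 39.9).
Posterior mean = α/(α+β) = 11.7/51.6 = 0.227.

Posterior mean ≈ 0.227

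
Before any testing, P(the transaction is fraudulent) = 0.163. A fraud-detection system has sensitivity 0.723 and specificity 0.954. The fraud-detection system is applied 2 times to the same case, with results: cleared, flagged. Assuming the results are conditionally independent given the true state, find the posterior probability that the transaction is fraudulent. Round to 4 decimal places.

Posterior P(H) ≈ 0.4705

Let H be the event that the transaction is fraudulent; start with P(H) = 0.163. P('flagged'|H) = 0.723, P('flagged'|¬H) = 0.046.
Update on result 1 ('cleared'): P(H) ← 0.277·0.1630 / (0.277·0.1630 + 0.954·0.8370) = 0.045151/0.84365 = 0.0535.
Update on result 2 ('flagged'): P(H) ← 0.723·0.0535 / (0.723·0.0535 + 0.046·0.9465) = 0.038694/0.082232 = 0.4705.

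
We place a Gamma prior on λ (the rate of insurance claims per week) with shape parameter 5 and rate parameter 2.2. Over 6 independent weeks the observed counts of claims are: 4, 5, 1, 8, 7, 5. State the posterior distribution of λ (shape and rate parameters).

Posterior: Gamma(shape=35, rate=8.2)

The Poisson likelihood adds the total count to the shape and the number of exposure periods to the rate. Here ∑xᵢ = 30 and n = 6, so shape 5→35 and rate 2.2→8.2.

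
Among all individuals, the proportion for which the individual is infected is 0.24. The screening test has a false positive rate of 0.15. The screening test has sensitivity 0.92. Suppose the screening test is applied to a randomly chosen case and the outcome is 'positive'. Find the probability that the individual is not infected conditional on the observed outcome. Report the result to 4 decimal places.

Let H be the event that the individual is infected. P(H) = 0.24, so P(¬H) = 0.76. With E the 'positive' result, P(E|H) = 0.92 and P(E|¬H) = 0.15.
P(E) = 0.92·0.24 + 0.15·0.76 = 0.22080 + 0.11400 = 0.33480.
By Bayes' theorem, P(H|E) = 0.22080 / 0.33480 = 0.6595. Hence P(¬H|E) = 1 − 0.6595 = 0.3405.

P(¬H | E) ≈ 0.3405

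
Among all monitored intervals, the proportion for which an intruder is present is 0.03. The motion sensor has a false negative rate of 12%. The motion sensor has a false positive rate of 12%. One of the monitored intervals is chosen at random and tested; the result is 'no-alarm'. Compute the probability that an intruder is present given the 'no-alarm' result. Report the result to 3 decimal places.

Let H be the event that an intruder is present. P(H) = 0.03, so P(¬H) = 0.97. With E the 'no-alarm' result, P(E|H) = 0.12 and P(E|¬H) = 0.88.
P(E) = 0.12·0.03 + 0.88·0.97 = 0.0036000 + 0.85360 = 0.85720.
By Bayes' theorem, P(H|E) = 0.0036000 / 0.85720 = 0.004.

P(H | E) ≈ 0.004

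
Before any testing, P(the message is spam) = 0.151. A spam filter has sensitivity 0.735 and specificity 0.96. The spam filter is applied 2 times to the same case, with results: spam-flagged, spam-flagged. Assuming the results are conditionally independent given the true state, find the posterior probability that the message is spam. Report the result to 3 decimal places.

Let H be the event that the message is spam; start with P(H) = 0.151. P('spam-flagged'|H) = 0.735, P('spam-flagged'|¬H) = 0.04.
Update on result 1 ('spam-flagged'): P(H) ← 0.735·0.1510 / (0.735·0.1510 + 0.04·0.8490) = 0.11099/0.14494 = 0.7657.
Update on result 2 ('spam-flagged'): P(H) ← 0.735·0.7657 / (0.735·0.7657 + 0.04·0.2343) = 0.56279/0.57216 = 0.9836.

Posterior P(H) ≈ 0.984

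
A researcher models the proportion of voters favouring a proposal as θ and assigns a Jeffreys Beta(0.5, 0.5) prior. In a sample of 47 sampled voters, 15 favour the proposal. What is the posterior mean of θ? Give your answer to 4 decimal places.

The binomial likelihood is conjugate to the Beta prior: with 15 successes and 32 failures, the posterior is Beta(0.5+15, 0.5+32) = Beta(15.5, 32.5).
Posterior mean = α/(α+β) = 15.5/48 = 0.3229.

Posterior mean ≈ 0.3229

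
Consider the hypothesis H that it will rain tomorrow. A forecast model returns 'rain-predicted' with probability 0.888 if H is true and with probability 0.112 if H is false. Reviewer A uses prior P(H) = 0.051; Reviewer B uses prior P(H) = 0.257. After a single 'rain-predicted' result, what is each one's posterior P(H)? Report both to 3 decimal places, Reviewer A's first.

P('+'|H) = 0.888, P('+'|¬H) = 0.112.
Reviewer A: numerator 0.888·0.051 = 0.045288; evidence = 0.045288+0.112·0.949 = 0.15158; posterior = 0.299.
Reviewer B: numerator 0.888·0.257 = 0.22822; evidence = 0.22822+0.112·0.743 = 0.31143; posterior = 0.733.

Reviewer A: 0.299; Reviewer B: 0.733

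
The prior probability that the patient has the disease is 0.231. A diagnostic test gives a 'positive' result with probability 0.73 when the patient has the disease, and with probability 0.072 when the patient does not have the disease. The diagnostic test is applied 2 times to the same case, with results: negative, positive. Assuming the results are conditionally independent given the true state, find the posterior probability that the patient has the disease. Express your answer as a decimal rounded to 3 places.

With H the event that the patient has the disease, the joint likelihood of the observed sequence is P(data|H) = 0.27·0.73 = 0.19710 and P(data|¬H) = 0.928·0.072 = 0.066816.
Bayes: P(H|data) = 0.231·0.19710 / (0.231·0.19710 + 0.769·0.066816) = 0.045530/0.096912 = 0.4698.

Posterior P(H) ≈ 0.470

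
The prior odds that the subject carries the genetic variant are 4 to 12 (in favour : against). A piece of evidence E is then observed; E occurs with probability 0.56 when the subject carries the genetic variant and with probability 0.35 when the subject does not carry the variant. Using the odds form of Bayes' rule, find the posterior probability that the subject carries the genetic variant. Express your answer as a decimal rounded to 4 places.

Posterior probability ≈ 0.3478

Prior odds = 4/12 = 0.33333.
Likelihood ratio for E = 0.56/0.35 = 1.6000.
Posterior odds = prior odds × LR = 0.53333.
Posterior probability = odds/(1+odds) = 0.53333/1.5333 = 0.3478.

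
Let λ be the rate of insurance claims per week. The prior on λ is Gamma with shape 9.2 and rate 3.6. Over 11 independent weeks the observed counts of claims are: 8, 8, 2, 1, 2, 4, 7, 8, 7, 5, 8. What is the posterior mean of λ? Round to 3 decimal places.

Total count ∑xᵢ = 60 over n = 11 weeks.
Gamma is conjugate to the Poisson likelihood: posterior is Gamma(shape = 9.2+60 = 69.2, rate = 3.6+11 = 14.6).
Posterior mean = shape/rate = 69.2/14.6 = 4.740.

Posterior mean ≈ 4.740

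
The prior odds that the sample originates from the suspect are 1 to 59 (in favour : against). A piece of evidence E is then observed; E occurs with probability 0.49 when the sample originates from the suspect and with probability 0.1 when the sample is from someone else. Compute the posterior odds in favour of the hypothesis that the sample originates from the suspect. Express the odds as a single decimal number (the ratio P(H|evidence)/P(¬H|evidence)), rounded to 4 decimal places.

Prior odds = 1/59 = 0.016949.
Likelihood ratio for E = 0.49/0.1 = 4.9000.
Posterior odds = prior odds × LR = 0.083051.

Posterior odds ≈ 0.0831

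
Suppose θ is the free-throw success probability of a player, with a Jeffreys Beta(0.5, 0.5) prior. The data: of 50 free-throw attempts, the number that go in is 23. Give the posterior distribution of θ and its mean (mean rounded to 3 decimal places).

The binomial likelihood is conjugate to the Beta prior: with 23 successes and 27 failures, the posterior is Beta(0.5+23, 0.5+27) = Beta(23.5, 27.5).
Posterior mean = α/(α+β) = 23.5/51 = 0.461.

Posterior: Beta(23.5, 27.5); mean ≈ 0.461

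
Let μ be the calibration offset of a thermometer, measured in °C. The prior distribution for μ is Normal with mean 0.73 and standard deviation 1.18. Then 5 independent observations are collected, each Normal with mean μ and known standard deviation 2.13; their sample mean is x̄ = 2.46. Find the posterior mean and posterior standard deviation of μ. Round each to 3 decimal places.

Posterior mean ≈ 1.777; posterior SD ≈ 0.741

With known σ, the Normal prior is conjugate. Weight on the data is w = (n/σ²)/(n/σ² + 1/τ₀²) = 1.10207/(1.10207+0.718184) = 0.60545.
Posterior mean = w·x̄ + (1−w)·μ₀ = 0.60545·2.46 + 0.39455·0.73 = 1.777. Posterior variance = 1/(1.10207+0.718184) = 0.549373, so SD = 0.741.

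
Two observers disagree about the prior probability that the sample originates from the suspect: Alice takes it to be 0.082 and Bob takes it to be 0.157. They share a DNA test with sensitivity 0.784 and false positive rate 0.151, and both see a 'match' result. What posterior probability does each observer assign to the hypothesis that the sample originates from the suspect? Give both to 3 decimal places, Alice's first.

P('+'|H) = 0.784, P('+'|¬H) = 0.151.
Alice: numerator 0.784·0.082 = 0.064288; evidence = 0.064288+0.151·0.918 = 0.20291; posterior = 0.317.
Bob: numerator 0.784·0.157 = 0.12309; evidence = 0.12309+0.151·0.843 = 0.25038; posterior = 0.492.

Alice: 0.317; Bob: 0.492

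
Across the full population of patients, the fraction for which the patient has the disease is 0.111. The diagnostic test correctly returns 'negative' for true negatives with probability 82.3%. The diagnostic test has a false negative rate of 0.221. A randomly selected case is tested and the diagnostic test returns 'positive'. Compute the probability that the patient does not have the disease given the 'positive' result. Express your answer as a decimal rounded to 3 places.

Let H be the event that the patient has the disease. P(H) = 0.111, so P(¬H) = 0.889. With E the 'positive' result, P(E|H) = 0.779 and P(E|¬H) = 0.177.
P(E) = 0.779·0.111 + 0.177·0.889 = 0.086469 + 0.15735 = 0.24382.
By Bayes' theorem, P(H|E) = 0.086469 / 0.24382 = 0.355. Hence P(¬H|E) = 1 − 0.355 = 0.645.

P(¬H | E) ≈ 0.645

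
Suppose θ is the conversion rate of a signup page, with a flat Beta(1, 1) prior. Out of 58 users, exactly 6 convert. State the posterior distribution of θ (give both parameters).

The binomial likelihood is conjugate to the Beta prior: with 6 successes and 52 failures, the posterior is Beta(1+6, 1+52) = Beta(7, 53).

Posterior: Beta(7, 53)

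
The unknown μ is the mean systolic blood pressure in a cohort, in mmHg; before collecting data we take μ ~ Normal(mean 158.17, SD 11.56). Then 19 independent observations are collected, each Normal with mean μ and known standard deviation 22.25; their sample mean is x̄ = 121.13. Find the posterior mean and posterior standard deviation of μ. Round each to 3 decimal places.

With known σ, the Normal prior is conjugate. Weight on the data is w = (n/σ²)/(n/σ² + 1/τ₀²) = 0.0383790/(0.0383790+0.00748315) = 0.83683.
Posterior mean = w·x̄ + (1−w)·μ₀ = 0.83683·121.13 + 0.16317·158.17 = 127.174. Posterior variance = 1/(0.0383790+0.00748315) = 21.8045, so SD = 4.670.

Posterior mean ≈ 127.174; posterior SD ≈ 4.670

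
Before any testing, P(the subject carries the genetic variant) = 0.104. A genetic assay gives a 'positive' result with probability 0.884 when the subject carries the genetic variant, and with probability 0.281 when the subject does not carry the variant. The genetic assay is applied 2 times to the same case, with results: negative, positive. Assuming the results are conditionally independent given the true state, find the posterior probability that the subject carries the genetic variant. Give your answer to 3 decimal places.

Posterior P(H) ≈ 0.056

With H the event that the subject carries the genetic variant, the joint likelihood of the observed sequence is P(data|H) = 0.116·0.884 = 0.10254 and P(data|¬H) = 0.719·0.281 = 0.20204.
Bayes: P(H|data) = 0.104·0.10254 / (0.104·0.10254 + 0.896·0.20204) = 0.010665/0.19169 = 0.0556.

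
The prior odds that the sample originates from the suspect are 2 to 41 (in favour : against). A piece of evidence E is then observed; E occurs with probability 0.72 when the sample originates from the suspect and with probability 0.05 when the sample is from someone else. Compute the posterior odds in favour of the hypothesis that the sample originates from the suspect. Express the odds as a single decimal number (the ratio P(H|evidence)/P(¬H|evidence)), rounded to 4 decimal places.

Posterior odds ≈ 0.7024

Prior odds = 2/41 = 0.048780. In log-odds, ln(0.048780) = -3.0204.
Add log likelihood ratio: ln(14.400) = 2.6672.
Posterior log-odds = -0.35320, so posterior odds = exp(-0.35320) = 0.70244.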